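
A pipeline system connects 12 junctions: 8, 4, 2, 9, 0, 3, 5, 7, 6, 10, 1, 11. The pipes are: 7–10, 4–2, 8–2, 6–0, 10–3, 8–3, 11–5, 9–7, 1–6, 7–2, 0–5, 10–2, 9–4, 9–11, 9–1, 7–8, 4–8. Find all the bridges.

none

The edges on the cycle 9-1-6-0-5-11-9 are not bridges since each lies on that cycle.
Every edge lies on some cycle, so there are no bridges.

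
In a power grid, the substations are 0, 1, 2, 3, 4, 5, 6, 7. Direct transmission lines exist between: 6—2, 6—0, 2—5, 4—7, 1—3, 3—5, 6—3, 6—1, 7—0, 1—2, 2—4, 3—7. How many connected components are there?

1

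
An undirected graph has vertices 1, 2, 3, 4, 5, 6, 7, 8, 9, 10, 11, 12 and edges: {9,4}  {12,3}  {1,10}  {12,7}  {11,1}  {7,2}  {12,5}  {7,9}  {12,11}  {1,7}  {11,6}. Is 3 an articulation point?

Deleting 3 leaves 2 components (was 2), so 3 is not a cut vertex.

No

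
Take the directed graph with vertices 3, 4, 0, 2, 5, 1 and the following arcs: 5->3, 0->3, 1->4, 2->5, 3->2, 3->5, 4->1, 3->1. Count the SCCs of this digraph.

3

{2, 3, 5} are all mutually reachable — one SCC of size 3.
{1, 4} are all mutually reachable — one SCC of size 2.
{0} is an SCC by itself.
That gives 3 strongly connected components.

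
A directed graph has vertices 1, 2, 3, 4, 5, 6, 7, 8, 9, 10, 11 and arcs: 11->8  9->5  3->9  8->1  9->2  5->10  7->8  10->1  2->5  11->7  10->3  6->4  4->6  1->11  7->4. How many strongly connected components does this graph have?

3

{2, 3, 5, 9, 10} are all mutually reachable — one SCC of size 5.
{1, 7, 8, 11} are all mutually reachable — one SCC of size 4.
{4, 6} are all mutually reachable — one SCC of size 2.
That gives 3 strongly connected components.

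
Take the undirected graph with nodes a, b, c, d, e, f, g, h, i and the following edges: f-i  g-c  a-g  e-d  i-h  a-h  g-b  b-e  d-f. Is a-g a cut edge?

No

After removing a-g, the path a-h-i-f-d-e-b-g still connects them, so the edge is not a bridge.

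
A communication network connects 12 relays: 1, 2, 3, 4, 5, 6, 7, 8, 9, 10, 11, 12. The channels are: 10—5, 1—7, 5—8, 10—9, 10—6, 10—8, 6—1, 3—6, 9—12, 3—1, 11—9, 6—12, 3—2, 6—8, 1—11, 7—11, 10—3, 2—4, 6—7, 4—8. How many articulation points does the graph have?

0

Removing 5, for instance, still leaves 1 component. No single vertex removal increases the component count — the graph has no articulation points.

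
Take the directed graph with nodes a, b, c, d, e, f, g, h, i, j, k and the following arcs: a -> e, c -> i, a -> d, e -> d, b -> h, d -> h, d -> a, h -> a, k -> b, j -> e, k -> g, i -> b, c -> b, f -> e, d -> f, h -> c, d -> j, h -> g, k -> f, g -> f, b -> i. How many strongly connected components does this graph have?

{a, b, c, d, e, f, g, h, i, j} are all mutually reachable — one SCC of size 10.
{k} is an SCC by itself.
That gives 2 strongly connected components.

2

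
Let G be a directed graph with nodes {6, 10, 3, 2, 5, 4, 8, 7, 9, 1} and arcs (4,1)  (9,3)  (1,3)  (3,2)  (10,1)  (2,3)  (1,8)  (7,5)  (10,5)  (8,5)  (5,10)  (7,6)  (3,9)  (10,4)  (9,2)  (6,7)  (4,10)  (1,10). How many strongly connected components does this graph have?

3

{1, 4, 5, 8, 10} are all mutually reachable — one SCC of size 5.
{2, 3, 9} are all mutually reachable — one SCC of size 3.
{6, 7} are all mutually reachable — one SCC of size 2.
That gives 3 strongly connected components.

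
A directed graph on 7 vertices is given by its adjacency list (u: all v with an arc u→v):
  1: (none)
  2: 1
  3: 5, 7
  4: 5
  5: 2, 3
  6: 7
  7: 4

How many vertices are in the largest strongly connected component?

{3, 4, 5, 7} are all mutually reachable — one SCC of size 4.
{6} is an SCC by itself.
{1} is an SCC by itself.
{2} is an SCC by itself.
The largest has 4 vertices.

4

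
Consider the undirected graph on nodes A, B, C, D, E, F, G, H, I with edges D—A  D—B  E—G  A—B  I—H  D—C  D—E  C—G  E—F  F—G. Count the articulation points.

1

Removing D increases the component count from 2 to 3, so D is a cut vertex.
By contrast removing B leaves 2 components; it is not a cut vertex. No other vertex is a cut vertex either.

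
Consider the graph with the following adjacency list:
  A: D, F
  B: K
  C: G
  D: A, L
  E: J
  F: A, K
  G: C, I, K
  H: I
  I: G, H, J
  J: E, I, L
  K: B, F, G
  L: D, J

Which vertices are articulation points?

G, I, J, K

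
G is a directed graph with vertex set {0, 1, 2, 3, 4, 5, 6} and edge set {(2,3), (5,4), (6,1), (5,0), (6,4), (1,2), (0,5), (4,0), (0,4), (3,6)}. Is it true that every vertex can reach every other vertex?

There is no directed path from 0 to 6, so the graph is not strongly connected.

No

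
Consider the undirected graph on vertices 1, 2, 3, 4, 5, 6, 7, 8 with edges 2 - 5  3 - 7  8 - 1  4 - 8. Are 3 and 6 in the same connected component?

The component containing 3 is {3, 7}, and 6 is not in it.

No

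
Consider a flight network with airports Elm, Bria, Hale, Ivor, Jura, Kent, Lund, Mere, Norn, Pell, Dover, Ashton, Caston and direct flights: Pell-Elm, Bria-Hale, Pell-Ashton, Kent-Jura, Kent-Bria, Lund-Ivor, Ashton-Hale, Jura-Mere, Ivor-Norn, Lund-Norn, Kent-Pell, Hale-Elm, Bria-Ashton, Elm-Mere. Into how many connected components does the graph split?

4

Caston is isolated — a component by itself.
Dover is isolated — a component by itself.
Starting from Ivor we can reach Ivor, Lund, Norn. That is one component of size 3.
Starting from Elm we can reach Elm, Bria, Hale, Jura, Kent, Mere, Pell, Ashton. That is one component of size 8.
Total: 4 components.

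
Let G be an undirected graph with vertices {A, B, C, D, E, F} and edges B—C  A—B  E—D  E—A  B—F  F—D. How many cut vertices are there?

Removing B increases the component count from 1 to 2, so B is a cut vertex.
By contrast removing C leaves 1 component; it is not a cut vertex. No other vertex is a cut vertex either.

1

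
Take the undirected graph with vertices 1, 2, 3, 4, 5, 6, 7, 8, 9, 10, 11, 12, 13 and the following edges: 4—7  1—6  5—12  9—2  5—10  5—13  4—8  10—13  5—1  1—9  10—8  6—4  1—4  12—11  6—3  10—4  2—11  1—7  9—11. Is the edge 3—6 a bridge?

Yes

Removing 3—6 leaves no path between 3 and 6: the component count goes from 1 to 2. So it is a bridge.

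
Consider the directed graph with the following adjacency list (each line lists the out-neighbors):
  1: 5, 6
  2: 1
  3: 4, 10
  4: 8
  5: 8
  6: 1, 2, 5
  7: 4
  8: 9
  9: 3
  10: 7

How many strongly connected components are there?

{3, 4, 7, 8, 9, 10} are all mutually reachable — one SCC of size 6.
{1, 2, 6} are all mutually reachable — one SCC of size 3.
{5} is an SCC by itself.
That gives 3 strongly connected components.

3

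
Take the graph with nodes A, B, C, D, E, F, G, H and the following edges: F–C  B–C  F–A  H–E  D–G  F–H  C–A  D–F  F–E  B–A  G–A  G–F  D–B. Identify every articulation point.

F

Removing F increases the component count from 1 to 2, so F is a cut vertex.
By contrast removing G leaves 1 component; it is not a cut vertex. No other vertex is a cut vertex either.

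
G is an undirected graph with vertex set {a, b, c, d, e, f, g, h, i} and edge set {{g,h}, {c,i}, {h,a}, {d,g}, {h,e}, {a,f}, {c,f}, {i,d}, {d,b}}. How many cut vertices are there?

Removing d increases the component count from 1 to 2, so d is a cut vertex.
Removing h increases the component count from 1 to 2, so h is a cut vertex.
By contrast removing a leaves 1 component; it is not a cut vertex. No other vertex is a cut vertex either.

2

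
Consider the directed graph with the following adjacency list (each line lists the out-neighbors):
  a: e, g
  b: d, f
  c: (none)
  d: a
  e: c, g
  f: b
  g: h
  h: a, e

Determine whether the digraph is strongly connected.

No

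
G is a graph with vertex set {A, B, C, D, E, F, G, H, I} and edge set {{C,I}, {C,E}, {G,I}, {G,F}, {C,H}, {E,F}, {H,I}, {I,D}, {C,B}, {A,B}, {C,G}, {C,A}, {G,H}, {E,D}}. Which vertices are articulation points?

Removing C increases the component count from 1 to 2, so C is a cut vertex.
By contrast removing B leaves 1 component; it is not a cut vertex. No other vertex is a cut vertex either.

C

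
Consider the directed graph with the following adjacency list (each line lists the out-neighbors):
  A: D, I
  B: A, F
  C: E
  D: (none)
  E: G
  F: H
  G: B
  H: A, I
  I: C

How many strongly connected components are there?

{A, B, C, E, F, G, H, I} are all mutually reachable — one SCC of size 8.
{D} is an SCC by itself.
That gives 2 strongly connected components.

2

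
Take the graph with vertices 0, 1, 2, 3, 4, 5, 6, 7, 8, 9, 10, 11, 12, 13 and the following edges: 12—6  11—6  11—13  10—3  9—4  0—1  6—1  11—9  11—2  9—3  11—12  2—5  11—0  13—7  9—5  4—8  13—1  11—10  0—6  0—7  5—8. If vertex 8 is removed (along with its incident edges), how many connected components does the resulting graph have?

With 8 gone, the remaining components are: {0, 1, 2, 3, 4, 5, 6, 7, 9, 10, 11, 12, 13}.
That is 1 component.

1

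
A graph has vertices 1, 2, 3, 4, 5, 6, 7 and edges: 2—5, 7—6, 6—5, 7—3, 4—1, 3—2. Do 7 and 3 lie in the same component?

Yes

From 7 we can reach 2, 3, 5, 6, 7, which includes 3.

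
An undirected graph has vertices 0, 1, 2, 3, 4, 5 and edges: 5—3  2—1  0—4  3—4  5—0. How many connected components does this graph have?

2

Starting from 1 we can reach 1, 2. That is one component of size 2.
Starting from 0 we can reach 0, 3, 4, 5. That is one component of size 4.
Total: 2 components.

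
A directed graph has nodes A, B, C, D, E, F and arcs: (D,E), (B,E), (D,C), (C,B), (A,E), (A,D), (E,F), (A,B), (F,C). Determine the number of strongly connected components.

{B, C, E, F} are all mutually reachable — one SCC of size 4.
{D} is an SCC by itself.
{A} is an SCC by itself.
That gives 3 strongly connected components.

3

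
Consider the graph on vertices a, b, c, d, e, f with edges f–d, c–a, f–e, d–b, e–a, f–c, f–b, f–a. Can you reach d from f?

Yes

From f we can reach a, b, c, d, e, f, which includes d.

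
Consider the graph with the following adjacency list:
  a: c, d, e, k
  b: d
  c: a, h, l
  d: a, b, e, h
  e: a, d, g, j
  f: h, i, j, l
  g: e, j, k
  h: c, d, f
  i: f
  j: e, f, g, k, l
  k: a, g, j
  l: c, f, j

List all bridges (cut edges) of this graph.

b-d, f-i

The edges on the cycle j-k-a-d-h-c-l-j are not bridges since each lies on that cycle.
But removing b-d disconnects b from d; removing i-f disconnects i from f — these are bridges.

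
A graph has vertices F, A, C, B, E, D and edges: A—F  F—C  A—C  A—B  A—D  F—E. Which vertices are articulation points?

A, F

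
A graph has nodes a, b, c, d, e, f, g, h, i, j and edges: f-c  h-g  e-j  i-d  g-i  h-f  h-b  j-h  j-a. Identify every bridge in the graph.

a-j, b-h, c-f, d-i, e-j, f-h, g-h, g-i, h-j

removing a-j disconnects a from j; removing h-b disconnects h from b; removing e-j disconnects e from j; removing g-i disconnects g from i — these are bridges.
In total 9 edges are bridges.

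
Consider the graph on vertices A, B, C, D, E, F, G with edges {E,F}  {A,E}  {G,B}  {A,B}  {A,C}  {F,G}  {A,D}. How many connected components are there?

Starting from A we can reach A, B, C, D, E, F, G. That is one component of size 7.
Total: 1 component.

1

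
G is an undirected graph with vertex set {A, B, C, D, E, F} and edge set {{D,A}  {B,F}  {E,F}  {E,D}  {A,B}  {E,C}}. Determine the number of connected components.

1

Starting from A we can reach A, B, C, D, E, F. That is one component of size 6.
Total: 1 component.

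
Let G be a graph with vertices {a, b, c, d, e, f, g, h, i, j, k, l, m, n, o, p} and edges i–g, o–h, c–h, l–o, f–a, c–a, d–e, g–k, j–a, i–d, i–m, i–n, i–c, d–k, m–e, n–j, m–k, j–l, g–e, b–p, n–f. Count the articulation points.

Removing i increases the component count from 2 to 3, so i is a cut vertex.
By contrast removing a leaves 2 components; it is not a cut vertex. No other vertex is a cut vertex either.

1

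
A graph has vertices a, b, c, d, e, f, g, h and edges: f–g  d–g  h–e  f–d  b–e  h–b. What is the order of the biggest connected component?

a is isolated — a component by itself.
c is isolated — a component by itself.
Starting from d we can reach d, f, g. That is one component of size 3.
Starting from b we can reach b, e, h. That is one component of size 3.
The largest has 3 vertices.

3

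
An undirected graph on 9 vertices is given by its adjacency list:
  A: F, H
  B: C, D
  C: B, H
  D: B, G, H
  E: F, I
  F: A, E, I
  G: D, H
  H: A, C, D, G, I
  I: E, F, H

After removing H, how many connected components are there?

2

With H gone, the remaining components are: {A, E, F, I}; {B, C, D, G}.
That is 2 components.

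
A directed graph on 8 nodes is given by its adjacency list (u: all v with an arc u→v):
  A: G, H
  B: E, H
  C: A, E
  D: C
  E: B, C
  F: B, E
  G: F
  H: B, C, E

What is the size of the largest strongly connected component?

{A, B, C, E, F, G, H} are all mutually reachable — one SCC of size 7.
{D} is an SCC by itself.
The largest has 7 vertices.

7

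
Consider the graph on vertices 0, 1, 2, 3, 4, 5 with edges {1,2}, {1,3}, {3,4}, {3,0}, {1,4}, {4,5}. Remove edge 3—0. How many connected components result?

2

Before removal there is 1 component.
3—0 is a bridge — removing it separates 3's side from 0's side.
After removal: 2 components.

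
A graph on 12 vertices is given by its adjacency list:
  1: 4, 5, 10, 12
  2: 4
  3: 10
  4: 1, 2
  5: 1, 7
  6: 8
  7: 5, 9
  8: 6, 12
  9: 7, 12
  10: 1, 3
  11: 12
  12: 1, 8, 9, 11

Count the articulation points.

Removing 1 increases the component count from 1 to 3, so 1 is a cut vertex.
Removing 4 increases the component count from 1 to 2, so 4 is a cut vertex.
Removing 8 increases the component count from 1 to 2, so 8 is a cut vertex.
Likewise 10, 12 are cut vertices.
By contrast removing 11 leaves 1 component; it is not a cut vertex. No other vertex is a cut vertex either.

5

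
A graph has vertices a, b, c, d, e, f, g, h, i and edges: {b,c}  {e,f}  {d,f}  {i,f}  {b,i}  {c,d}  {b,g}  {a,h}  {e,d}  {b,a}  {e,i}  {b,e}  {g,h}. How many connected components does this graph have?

1

Starting from a we can reach a, b, c, d, e, f, g, h, i. That is one component of size 9.
Total: 1 component.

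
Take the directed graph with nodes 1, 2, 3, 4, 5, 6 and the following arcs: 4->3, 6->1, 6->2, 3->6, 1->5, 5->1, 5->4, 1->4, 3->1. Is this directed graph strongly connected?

No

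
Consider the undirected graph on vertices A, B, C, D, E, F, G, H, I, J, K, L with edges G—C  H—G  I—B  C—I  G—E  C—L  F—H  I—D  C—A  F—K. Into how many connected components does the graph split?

2

J is isolated — a component by itself.
Starting from A we can reach A, B, C, D, E, F, G, H, I, K, L. That is one component of size 11.
Total: 2 components.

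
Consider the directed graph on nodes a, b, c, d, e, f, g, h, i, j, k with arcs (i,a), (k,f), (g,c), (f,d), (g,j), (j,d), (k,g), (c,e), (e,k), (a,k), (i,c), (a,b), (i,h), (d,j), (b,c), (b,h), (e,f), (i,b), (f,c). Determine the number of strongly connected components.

{c, e, f, g, k} are all mutually reachable — one SCC of size 5.
{d, j} are all mutually reachable — one SCC of size 2.
{a} is an SCC by itself.
{b} is an SCC by itself.
{h} is an SCC by itself.
(and 1 more singleton SCC)
That gives 6 strongly connected components.

6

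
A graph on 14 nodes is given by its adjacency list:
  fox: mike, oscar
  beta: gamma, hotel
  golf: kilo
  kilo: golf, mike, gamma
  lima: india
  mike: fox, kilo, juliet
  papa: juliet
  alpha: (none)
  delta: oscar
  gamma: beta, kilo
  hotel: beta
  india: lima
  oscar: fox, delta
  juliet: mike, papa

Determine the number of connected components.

3

alpha is isolated — a component by itself.
Starting from lima we can reach lima, india. That is one component of size 2.
Starting from fox we can reach fox, beta, golf, kilo, mike, papa, delta, gamma, hotel, oscar, juliet. That is one component of size 11.
Total: 3 components.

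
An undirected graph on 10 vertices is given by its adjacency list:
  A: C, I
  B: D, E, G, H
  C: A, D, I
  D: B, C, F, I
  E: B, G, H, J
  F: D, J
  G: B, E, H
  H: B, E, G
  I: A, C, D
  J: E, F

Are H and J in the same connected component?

From H we can reach A, B, C, D, E, F, G, H, I, J, which includes J.

Yes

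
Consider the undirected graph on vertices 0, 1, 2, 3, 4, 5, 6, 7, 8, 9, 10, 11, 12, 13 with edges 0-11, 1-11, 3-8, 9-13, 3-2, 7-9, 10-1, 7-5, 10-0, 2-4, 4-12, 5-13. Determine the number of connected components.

4

6 is isolated — a component by itself.
Starting from 0 we can reach 0, 1, 10, 11. That is one component of size 4.
Starting from 5 we can reach 5, 7, 9, 13. That is one component of size 4.
Starting from 2 we can reach 2, 3, 4, 8, 12. That is one component of size 5.
Total: 4 components.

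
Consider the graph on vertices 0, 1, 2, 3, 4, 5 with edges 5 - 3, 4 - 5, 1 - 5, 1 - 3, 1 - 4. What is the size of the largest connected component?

0 is isolated — a component by itself.
2 is isolated — a component by itself.
Starting from 1 we can reach 1, 3, 4, 5. That is one component of size 4.
The largest has 4 vertices.

4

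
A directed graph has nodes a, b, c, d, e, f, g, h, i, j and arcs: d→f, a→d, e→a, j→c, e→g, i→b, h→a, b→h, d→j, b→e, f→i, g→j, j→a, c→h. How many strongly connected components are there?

{a, b, c, d, e, f, g, h, i, j} are all mutually reachable — one SCC of size 10.
That gives 1 strongly connected component.

1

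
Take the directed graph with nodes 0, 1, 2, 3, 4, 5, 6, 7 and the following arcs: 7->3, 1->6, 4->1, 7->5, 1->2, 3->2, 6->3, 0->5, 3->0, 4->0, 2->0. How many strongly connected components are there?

{3} is an SCC by itself.
{0} is an SCC by itself.
{4} is an SCC by itself.
{2} is an SCC by itself.
{5} is an SCC by itself.
(and 3 more singleton SCCs)
That gives 8 strongly connected components.

8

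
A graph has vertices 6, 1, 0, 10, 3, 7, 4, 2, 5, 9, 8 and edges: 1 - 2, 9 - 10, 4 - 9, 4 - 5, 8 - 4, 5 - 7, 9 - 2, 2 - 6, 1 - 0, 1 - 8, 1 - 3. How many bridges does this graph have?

6

The edges on the cycle 1-8-4-9-2-1 are not bridges since each lies on that cycle.
But removing 1 - 3 disconnects 1 from 3; removing 10 - 9 disconnects 10 from 9; removing 7 - 5 disconnects 7 from 5; removing 1 - 0 disconnects 1 from 0 — these are bridges.
In total 6 edges are bridges.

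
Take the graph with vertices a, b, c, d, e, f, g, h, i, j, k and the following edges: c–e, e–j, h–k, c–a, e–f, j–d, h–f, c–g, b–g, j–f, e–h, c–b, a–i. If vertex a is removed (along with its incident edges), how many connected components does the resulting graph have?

With a gone, the remaining components are: {i}; {b, c, d, e, f, g, h, j, k}.
That is 2 components.

2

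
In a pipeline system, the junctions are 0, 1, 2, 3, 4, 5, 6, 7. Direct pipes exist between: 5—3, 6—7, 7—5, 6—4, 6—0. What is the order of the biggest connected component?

6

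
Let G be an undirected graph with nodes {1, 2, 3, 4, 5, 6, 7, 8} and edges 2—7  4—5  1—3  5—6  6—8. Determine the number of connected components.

3

Starting from 2 we can reach 2, 7. That is one component of size 2.
Starting from 1 we can reach 1, 3. That is one component of size 2.
Starting from 4 we can reach 4, 5, 6, 8. That is one component of size 4.
Total: 3 components.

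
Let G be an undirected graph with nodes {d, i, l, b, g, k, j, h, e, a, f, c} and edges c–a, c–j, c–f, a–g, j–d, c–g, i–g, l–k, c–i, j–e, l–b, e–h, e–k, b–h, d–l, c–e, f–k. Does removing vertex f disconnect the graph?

Deleting f leaves 1 component (was 1) (its neighbors c, k remain connected to each other), so f is not a cut vertex.

No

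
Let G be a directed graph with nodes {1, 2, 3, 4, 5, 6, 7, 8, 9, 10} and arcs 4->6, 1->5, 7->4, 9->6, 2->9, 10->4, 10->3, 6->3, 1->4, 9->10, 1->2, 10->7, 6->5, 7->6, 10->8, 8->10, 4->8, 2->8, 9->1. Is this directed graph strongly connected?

No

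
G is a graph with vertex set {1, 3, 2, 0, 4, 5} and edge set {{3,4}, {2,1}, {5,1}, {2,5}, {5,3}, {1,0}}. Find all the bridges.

0-1, 3-4, 3-5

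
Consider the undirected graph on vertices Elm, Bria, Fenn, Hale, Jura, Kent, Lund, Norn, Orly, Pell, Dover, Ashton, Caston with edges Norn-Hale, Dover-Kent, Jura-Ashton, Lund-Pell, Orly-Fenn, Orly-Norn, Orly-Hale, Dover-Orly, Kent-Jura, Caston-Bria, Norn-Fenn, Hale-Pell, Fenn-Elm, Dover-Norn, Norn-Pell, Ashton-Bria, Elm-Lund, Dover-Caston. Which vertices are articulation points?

Removing Dover increases the component count from 1 to 2, so Dover is a cut vertex.
By contrast removing Kent leaves 1 component; it is not a cut vertex. No other vertex is a cut vertex either.

Dover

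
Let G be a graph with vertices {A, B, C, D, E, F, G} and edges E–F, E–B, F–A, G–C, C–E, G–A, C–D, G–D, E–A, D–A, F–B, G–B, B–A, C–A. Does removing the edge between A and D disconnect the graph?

No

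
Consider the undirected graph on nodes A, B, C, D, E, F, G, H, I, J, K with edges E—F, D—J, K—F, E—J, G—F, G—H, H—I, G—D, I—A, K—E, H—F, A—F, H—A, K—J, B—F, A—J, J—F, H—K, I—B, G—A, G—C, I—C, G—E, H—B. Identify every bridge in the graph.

The edges on the cycle H-K-F-A-H are not bridges since each lies on that cycle.
Every edge lies on some cycle, so there are no bridges.

none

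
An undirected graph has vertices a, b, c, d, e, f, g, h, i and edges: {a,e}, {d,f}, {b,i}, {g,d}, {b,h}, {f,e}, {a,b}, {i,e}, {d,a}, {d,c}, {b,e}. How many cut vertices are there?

Removing b increases the component count from 1 to 2, so b is a cut vertex.
Removing d increases the component count from 1 to 3, so d is a cut vertex.
By contrast removing a leaves 1 component; it is not a cut vertex. No other vertex is a cut vertex either.

2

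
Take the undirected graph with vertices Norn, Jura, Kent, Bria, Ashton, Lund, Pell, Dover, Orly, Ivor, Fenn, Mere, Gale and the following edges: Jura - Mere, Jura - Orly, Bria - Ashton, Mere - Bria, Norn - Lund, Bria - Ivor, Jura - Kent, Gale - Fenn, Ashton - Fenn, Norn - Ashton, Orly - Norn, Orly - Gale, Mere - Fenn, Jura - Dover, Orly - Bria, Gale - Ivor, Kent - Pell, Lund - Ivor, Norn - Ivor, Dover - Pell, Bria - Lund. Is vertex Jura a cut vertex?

Yes

Deleting Jura raises the number of components from 1 to 2, so Jura is a cut vertex.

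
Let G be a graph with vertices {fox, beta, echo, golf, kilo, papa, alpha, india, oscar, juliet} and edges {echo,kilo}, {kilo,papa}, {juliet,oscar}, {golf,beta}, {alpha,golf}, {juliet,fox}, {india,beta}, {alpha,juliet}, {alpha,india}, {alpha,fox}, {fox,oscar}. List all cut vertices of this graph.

Removing kilo increases the component count from 2 to 3, so kilo is a cut vertex.
Removing alpha increases the component count from 2 to 3, so alpha is a cut vertex.
By contrast removing beta leaves 2 components; it is not a cut vertex. No other vertex is a cut vertex either.

kilo, alpha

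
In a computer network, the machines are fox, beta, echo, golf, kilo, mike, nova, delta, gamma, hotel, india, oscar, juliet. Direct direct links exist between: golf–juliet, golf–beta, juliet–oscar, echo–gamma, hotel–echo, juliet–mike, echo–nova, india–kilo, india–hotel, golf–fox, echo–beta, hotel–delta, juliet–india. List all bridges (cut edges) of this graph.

delta-hotel, echo-gamma, echo-nova, fox-golf, india-kilo, juliet-mike, juliet-oscar

The edges on the cycle golf-juliet-india-hotel-echo-beta-golf are not bridges since each lies on that cycle.
But removing juliet–mike disconnects juliet from mike; removing india–kilo disconnects india from kilo; removing delta–hotel disconnects delta from hotel; removing nova–echo disconnects nova from echo — these are bridges.
In total 7 edges are bridges.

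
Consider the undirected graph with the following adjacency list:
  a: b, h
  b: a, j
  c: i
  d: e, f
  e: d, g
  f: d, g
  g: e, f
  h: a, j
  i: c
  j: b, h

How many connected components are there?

Starting from c we can reach c, i. That is one component of size 2.
Starting from a we can reach a, b, h, j. That is one component of size 4.
Starting from d we can reach d, e, f, g. That is one component of size 4.
Total: 3 components.

3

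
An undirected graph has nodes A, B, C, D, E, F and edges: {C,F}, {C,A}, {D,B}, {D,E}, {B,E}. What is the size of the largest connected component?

3

Starting from B we can reach B, D, E. That is one component of size 3.
Starting from A we can reach A, C, F. That is one component of size 3.
The largest has 3 vertices.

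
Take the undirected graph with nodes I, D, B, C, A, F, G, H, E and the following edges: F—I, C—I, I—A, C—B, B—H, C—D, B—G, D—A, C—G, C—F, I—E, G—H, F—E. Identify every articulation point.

Removing C increases the component count from 1 to 2, so C is a cut vertex.
By contrast removing G leaves 1 component; it is not a cut vertex. No other vertex is a cut vertex either.

C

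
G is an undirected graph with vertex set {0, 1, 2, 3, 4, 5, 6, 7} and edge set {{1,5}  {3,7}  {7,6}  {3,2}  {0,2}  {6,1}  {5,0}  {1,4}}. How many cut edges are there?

The edges on the cycle 3-7-6-1-5-0-2-3 are not bridges since each lies on that cycle.
But removing 1-4 disconnects 1 from 4 — this is a bridge.

1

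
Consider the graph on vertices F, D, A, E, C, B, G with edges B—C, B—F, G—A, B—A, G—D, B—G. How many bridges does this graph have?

The edges on the cycle B-G-A-B are not bridges since each lies on that cycle.
But removing B—F disconnects B from F; removing G—D disconnects G from D; removing B—C disconnects B from C — these are bridges.
That makes 3 bridges.

3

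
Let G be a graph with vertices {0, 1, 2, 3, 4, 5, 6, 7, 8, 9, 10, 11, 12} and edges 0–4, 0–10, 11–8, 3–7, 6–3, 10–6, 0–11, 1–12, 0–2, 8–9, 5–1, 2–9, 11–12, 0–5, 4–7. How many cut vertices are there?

1

Removing 0 increases the component count from 1 to 2, so 0 is a cut vertex.
By contrast removing 5 leaves 1 component; it is not a cut vertex. No other vertex is a cut vertex either.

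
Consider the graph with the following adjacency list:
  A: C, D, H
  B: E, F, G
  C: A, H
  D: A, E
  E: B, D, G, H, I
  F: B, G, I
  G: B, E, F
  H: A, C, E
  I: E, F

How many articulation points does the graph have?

Removing E increases the component count from 1 to 2, so E is a cut vertex.
By contrast removing H leaves 1 component; it is not a cut vertex. No other vertex is a cut vertex either.

1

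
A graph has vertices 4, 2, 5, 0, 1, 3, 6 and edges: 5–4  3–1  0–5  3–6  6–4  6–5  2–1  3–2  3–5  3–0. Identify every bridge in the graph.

The edges on the cycle 3-2-1-3 are not bridges since each lies on that cycle.
Every edge lies on some cycle, so there are no bridges.

none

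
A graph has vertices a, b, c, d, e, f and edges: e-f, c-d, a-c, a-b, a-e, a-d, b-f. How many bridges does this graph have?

The edges on the cycle a-c-d-a are not bridges since each lies on that cycle.
Every edge lies on some cycle, so there are no bridges.

0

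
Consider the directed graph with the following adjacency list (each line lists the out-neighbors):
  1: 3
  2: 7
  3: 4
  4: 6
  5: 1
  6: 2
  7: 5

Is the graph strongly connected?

From 4 we can reach every vertex (1, 2, 3, 4, 5, 6, 7), and every vertex can reach 4 (1, 2, 3, 4, 5, 6, 7). So the whole graph is one strongly connected component.

Yes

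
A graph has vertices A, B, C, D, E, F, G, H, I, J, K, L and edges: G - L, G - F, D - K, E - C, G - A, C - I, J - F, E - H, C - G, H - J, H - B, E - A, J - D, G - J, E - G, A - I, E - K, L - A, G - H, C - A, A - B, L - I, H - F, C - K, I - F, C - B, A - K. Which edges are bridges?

The edges on the cycle G-H-F-J-G are not bridges since each lies on that cycle.
Every edge lies on some cycle, so there are no bridges.

none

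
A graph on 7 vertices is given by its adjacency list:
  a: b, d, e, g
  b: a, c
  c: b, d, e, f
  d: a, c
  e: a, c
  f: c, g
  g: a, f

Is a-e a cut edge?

No

After removing a-e, the path a-b-c-e still connects them, so the edge is not a bridge.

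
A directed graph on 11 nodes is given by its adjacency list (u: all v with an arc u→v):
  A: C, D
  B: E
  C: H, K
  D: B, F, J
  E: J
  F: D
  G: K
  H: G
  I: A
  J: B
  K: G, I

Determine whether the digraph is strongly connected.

No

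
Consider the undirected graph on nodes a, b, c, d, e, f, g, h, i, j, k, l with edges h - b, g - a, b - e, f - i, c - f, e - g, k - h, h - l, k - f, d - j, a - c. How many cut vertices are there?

2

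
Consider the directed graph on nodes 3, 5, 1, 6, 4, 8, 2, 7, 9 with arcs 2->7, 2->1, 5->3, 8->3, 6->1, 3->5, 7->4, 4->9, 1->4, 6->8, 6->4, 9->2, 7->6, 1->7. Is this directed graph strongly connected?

There is no directed path from 5 to 9, so the graph is not strongly connected.

No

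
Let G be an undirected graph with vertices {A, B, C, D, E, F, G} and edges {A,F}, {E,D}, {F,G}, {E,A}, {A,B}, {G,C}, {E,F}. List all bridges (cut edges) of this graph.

The edges on the cycle E-A-F-E are not bridges since each lies on that cycle.
But removing A—B disconnects A from B; removing F—G disconnects F from G; removing G—C disconnects G from C; removing E—D disconnects E from D — these are bridges.

A-B, C-G, D-E, F-G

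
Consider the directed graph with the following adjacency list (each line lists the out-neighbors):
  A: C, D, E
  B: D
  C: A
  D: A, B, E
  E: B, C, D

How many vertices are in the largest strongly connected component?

5

{A, B, C, D, E} are all mutually reachable — one SCC of size 5.
The largest has 5 vertices.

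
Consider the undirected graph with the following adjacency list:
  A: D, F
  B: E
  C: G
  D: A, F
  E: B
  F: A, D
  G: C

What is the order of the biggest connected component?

Starting from B we can reach B, E. That is one component of size 2.
Starting from C we can reach C, G. That is one component of size 2.
Starting from A we can reach A, D, F. That is one component of size 3.
The largest has 3 vertices.

3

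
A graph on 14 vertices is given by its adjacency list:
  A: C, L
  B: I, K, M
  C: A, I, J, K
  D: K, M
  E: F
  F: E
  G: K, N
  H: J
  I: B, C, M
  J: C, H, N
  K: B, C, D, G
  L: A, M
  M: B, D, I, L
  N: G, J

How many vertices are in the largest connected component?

12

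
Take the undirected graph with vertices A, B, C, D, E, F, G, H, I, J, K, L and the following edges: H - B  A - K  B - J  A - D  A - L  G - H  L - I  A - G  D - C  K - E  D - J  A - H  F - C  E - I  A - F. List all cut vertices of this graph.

Removing A increases the component count from 1 to 2, so A is a cut vertex.
By contrast removing J leaves 1 component; it is not a cut vertex. No other vertex is a cut vertex either.

A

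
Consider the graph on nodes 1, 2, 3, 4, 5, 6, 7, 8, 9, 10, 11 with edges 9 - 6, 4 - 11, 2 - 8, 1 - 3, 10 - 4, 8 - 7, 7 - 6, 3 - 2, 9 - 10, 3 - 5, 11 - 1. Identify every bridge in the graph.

3-5

The edges on the cycle 9-10-4-11-1-3-2-8-7-6-9 are not bridges since each lies on that cycle.
But removing 5 - 3 disconnects 5 from 3 — this is a bridge.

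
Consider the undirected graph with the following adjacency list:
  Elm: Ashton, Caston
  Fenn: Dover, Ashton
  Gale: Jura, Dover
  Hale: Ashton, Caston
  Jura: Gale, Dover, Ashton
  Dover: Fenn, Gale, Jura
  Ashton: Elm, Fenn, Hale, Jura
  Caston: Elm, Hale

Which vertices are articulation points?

Removing Ashton increases the component count from 1 to 2, so Ashton is a cut vertex.
By contrast removing Gale leaves 1 component; it is not a cut vertex. No other vertex is a cut vertex either.

Ashton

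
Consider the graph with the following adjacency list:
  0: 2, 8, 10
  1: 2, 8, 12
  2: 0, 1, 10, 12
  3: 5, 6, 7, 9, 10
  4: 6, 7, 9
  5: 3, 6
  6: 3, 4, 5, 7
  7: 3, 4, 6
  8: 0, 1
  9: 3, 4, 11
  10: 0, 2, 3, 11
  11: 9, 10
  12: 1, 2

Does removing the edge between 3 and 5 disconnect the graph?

No

After removing 3-5, the path 3-6-5 still connects them, so the edge is not a bridge.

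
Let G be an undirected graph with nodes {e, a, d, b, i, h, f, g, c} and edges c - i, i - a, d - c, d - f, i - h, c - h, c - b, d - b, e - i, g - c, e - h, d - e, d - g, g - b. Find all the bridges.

The edges on the cycle d-g-c-i-h-e-d are not bridges since each lies on that cycle.
But removing f - d disconnects f from d; removing i - a disconnects i from a — these are bridges.

a-i, d-f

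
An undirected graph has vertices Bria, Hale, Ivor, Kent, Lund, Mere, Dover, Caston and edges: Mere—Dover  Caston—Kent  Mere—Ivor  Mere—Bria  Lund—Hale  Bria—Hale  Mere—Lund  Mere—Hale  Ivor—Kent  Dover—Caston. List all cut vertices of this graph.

Removing Mere increases the component count from 1 to 2, so Mere is a cut vertex.
By contrast removing Caston leaves 1 component; it is not a cut vertex. No other vertex is a cut vertex either.

Mere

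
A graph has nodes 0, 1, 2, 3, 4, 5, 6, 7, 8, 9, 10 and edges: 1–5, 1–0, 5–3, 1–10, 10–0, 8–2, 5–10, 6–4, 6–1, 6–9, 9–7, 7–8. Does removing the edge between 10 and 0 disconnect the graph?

After removing 10–0, the path 10-1-0 still connects them, so the edge is not a bridge.

No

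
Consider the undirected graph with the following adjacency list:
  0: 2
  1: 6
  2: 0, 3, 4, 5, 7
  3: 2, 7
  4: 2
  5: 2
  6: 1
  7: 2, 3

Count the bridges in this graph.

4

The edges on the cycle 3-7-2-3 are not bridges since each lies on that cycle.
But removing 2-4 disconnects 2 from 4; removing 2-5 disconnects 2 from 5; removing 2-0 disconnects 2 from 0; removing 1-6 disconnects 1 from 6 — these are bridges.
That makes 4 bridges.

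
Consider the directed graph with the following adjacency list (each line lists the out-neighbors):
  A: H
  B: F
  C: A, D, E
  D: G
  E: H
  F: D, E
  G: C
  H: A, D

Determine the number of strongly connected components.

{A, C, D, E, G, H} are all mutually reachable — one SCC of size 6.
{F} is an SCC by itself.
{B} is an SCC by itself.
That gives 3 strongly connected components.

3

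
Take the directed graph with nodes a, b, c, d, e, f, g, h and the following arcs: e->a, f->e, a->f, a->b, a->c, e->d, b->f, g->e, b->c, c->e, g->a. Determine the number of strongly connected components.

4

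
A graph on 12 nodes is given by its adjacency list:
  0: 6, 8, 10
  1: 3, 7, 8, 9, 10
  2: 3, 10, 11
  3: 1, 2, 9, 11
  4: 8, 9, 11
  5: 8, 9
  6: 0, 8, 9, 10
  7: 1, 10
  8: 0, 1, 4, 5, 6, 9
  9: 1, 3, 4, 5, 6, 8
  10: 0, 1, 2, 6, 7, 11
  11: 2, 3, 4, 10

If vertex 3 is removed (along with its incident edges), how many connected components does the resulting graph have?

1

With 3 gone, the remaining components are: {0, 1, 2, 4, 5, 6, 7, 8, 9, 10, 11}.
That is 1 component.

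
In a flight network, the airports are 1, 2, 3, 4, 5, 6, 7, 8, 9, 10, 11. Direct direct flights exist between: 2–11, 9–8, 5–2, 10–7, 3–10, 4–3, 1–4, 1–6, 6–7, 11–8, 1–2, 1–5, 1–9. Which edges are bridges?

none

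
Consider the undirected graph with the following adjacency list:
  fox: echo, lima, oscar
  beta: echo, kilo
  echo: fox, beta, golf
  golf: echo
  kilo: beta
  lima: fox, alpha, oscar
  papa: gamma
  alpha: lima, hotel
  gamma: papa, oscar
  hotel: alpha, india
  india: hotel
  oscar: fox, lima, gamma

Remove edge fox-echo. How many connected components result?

2

Before removal there is 1 component.
fox-echo is a bridge — removing it separates fox's side from echo's side.
After removal: 2 components.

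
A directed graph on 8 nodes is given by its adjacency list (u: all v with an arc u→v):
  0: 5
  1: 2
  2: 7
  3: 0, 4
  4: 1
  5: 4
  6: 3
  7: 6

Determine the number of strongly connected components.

{0, 1, 2, 3, 4, 5, 6, 7} are all mutually reachable — one SCC of size 8.
That gives 1 strongly connected component.

1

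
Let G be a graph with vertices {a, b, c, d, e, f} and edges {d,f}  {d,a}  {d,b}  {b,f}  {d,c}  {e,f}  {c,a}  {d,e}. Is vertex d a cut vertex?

Yes

Deleting d raises the number of components from 1 to 2, so d is a cut vertex.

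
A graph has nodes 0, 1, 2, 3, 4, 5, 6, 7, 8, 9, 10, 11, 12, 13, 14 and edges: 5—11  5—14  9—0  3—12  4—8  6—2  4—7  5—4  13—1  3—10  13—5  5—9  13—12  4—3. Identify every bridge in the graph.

The edges on the cycle 13-5-4-3-12-13 are not bridges since each lies on that cycle.
But removing 5—14 disconnects 5 from 14; removing 13—1 disconnects 13 from 1; removing 9—0 disconnects 9 from 0; removing 6—2 disconnects 6 from 2 — these are bridges.
In total 9 edges are bridges.

0-9, 1-13, 10-3, 11-5, 14-5, 2-6, 4-7, 4-8, 5-9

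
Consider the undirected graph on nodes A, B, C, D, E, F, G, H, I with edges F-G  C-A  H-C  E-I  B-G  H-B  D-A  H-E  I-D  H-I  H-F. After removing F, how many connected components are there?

With F gone, the remaining components are: {A, B, C, D, E, G, H, I}.
That is 1 component.

1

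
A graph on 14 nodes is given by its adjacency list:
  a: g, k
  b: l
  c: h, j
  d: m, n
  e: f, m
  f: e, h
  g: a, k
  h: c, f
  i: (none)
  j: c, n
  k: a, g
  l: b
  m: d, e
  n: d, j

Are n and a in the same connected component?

No

The component containing n is {c, d, e, f, h, j, m, n}, and a is not in it.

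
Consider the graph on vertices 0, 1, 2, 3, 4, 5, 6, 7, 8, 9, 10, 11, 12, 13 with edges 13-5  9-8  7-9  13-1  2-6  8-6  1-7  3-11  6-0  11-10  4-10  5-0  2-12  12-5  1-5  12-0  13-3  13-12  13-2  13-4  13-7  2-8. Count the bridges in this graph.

The edges on the cycle 13-1-7-13 are not bridges since each lies on that cycle.
Every edge lies on some cycle, so there are no bridges.

0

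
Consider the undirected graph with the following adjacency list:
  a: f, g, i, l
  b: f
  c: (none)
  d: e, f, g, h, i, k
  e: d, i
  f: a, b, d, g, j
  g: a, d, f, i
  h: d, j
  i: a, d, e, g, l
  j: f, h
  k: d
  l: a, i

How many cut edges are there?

2

The edges on the cycle i-l-a-f-d-i are not bridges since each lies on that cycle.
But removing b-f disconnects b from f; removing d-k disconnects d from k — these are bridges.
That makes 2 bridges.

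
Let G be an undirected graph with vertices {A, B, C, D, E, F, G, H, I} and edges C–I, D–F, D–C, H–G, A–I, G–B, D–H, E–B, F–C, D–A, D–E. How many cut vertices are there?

1

Removing D increases the component count from 1 to 2, so D is a cut vertex.
By contrast removing E leaves 1 component; it is not a cut vertex. No other vertex is a cut vertex either.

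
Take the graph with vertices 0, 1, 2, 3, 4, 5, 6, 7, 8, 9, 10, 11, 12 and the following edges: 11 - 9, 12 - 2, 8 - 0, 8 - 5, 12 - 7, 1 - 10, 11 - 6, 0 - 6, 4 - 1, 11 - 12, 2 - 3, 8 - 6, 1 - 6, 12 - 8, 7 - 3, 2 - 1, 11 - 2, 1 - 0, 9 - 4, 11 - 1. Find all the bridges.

1-10, 5-8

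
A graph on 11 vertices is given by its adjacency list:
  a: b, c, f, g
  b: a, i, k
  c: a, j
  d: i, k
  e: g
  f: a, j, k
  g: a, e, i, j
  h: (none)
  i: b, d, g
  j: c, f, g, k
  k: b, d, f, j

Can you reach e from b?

Yes

From b we can reach a, b, c, d, e, f, g, i, j, k, which includes e.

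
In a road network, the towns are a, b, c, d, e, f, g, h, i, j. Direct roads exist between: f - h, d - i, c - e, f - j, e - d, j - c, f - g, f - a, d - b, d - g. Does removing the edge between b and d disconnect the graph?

Removing b - d leaves no path between b and d: the component count goes from 1 to 2. So it is a bridge.

Yes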